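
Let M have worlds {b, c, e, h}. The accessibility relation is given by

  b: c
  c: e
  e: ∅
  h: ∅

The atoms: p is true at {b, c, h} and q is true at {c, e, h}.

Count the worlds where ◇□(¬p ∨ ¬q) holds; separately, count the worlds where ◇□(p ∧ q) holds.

For ◇□(¬p ∨ ¬q):
b: successors {c}; □(¬p ∨ ¬q) there: c:T. ✓
c: successors {e}; □(¬p ∨ ¬q) there: e:T. ✓
e: no successors, so ◇□(¬p ∨ ¬q) fails. ✗
h: no successors, so ◇□(¬p ∨ ¬q) fails. ✗
— 2 worlds.
For ◇□(p ∧ q):
b: successors {c}; □(p ∧ q) there: c:F. ✗
c: successors {e}; □(p ∧ q) there: e:T. ✓
e: no successors, so ◇□(p ∧ q) fails. ✗
h: no successors, so ◇□(p ∧ q) fails. ✗
— 1 world.

2 and 1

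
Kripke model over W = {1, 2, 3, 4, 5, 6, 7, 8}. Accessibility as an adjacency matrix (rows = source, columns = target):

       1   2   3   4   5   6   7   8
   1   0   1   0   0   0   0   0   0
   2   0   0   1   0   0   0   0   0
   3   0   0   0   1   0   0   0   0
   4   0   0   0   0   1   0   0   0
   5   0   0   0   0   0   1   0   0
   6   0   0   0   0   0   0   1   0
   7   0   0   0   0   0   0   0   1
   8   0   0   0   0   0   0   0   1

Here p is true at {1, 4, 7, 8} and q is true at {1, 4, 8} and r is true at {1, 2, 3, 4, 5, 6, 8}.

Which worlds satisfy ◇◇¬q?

1: successors {2}; ◇¬q there: 2:T. ✓
2: successors {3}; ◇¬q there: 3:F. ✗
3: successors {4}; ◇¬q there: 4:T. ✓
4: successors {5}; ◇¬q there: 5:T. ✓
5: successors {6}; ◇¬q there: 6:T. ✓
6: successors {7}; ◇¬q there: 7:F. ✗
7: successors {8}; ◇¬q there: 8:F. ✗
8: successors {8}; ◇¬q there: 8:F. ✗

{1, 3, 4, 5}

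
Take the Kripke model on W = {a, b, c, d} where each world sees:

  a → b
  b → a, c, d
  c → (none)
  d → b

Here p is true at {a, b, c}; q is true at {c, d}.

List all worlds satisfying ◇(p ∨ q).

{a, b, d}

a: successors {b}; p ∨ q there: b:T. ✓
b: successors {a, c, d}; p ∨ q there: a:T, c:T, d:T. ✓
c: no successors, so ◇(p ∨ q) fails. ✗
d: successors {b}; p ∨ q there: b:T. ✓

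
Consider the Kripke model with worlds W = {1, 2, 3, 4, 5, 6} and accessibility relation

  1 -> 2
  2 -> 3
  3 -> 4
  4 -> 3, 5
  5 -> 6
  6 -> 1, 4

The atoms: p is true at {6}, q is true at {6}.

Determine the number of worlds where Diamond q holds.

1

1: successors {2}; q there: 2:F. ✗
2: successors {3}; q there: 3:F. ✗
3: successors {4}; q there: 4:F. ✗
4: successors {3, 5}; q there: 3:F, 5:F. ✗
5: successors {6}; q there: 6:T. ✓
6: successors {1, 4}; q there: 1:F, 4:F. ✗
Satisfying worlds: {5}.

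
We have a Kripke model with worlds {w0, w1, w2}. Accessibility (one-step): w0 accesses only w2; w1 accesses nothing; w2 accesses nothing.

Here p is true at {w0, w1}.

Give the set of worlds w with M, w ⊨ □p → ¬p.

w0: □p is F, ¬p is F. ✓
w1: □p is T, ¬p is F. ✗
w2: □p is T, ¬p is T. ✓

{w0, w2}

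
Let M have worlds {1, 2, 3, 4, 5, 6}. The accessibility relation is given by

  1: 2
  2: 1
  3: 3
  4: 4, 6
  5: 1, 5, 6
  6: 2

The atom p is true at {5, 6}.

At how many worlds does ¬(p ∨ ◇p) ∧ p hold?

0

1: ¬(p ∨ ◇p) is T, p is F. ✗
2: ¬(p ∨ ◇p) is T, p is F. ✗
3: ¬(p ∨ ◇p) is T, p is F. ✗
4: ¬(p ∨ ◇p) is F, p is F. ✗
5: ¬(p ∨ ◇p) is F, p is T. ✗
6: ¬(p ∨ ◇p) is F, p is T. ✗
Satisfying worlds: ∅.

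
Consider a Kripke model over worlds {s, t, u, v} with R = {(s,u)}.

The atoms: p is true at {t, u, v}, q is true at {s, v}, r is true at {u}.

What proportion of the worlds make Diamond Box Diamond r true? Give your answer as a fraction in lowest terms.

1/4

s: successors {u}; Box Diamond r there: u:T. ✓
t: no successors, so Diamond Box Diamond r fails. ✗
u: no successors, so Diamond Box Diamond r fails. ✗
v: no successors, so Diamond Box Diamond r fails. ✗
That's 1 of 4 worlds, so 1/4.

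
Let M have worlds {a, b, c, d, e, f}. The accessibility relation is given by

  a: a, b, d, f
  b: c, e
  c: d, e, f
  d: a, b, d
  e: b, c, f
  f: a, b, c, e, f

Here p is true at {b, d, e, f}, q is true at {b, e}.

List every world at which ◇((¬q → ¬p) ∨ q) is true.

a: successors {a, b, d, f}; (¬q → ¬p) ∨ q there: a:T, b:T, d:F, f:F. ✓
b: successors {c, e}; (¬q → ¬p) ∨ q there: c:T, e:T. ✓
c: successors {d, e, f}; (¬q → ¬p) ∨ q there: d:F, e:T, f:F. ✓
d: successors {a, b, d}; (¬q → ¬p) ∨ q there: a:T, b:T, d:F. ✓
e: successors {b, c, f}; (¬q → ¬p) ∨ q there: b:T, c:T, f:F. ✓
f: successors {a, b, c, e, f}; (¬q → ¬p) ∨ q there: a:T, b:T, c:T, e:T, f:F. ✓

{a, b, c, d, e, f}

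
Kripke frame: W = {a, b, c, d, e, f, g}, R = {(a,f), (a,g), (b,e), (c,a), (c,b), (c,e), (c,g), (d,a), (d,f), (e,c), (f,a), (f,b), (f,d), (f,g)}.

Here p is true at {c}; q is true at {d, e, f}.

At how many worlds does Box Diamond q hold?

3

a: successors {f, g}; Diamond q there: f:T, g:F. ✗
b: successors {e}; Diamond q there: e:F. ✗
c: successors {a, b, e, g}; Diamond q there: a:T, b:T, e:F, g:F. ✗
d: successors {a, f}; Diamond q there: a:T, f:T. ✓
e: successors {c}; Diamond q there: c:T. ✓
f: successors {a, b, d, g}; Diamond q there: a:T, b:T, d:T, g:F. ✗
g: no successors, so Box Diamond q holds vacuously. ✓
Satisfying worlds: {d, e, g}.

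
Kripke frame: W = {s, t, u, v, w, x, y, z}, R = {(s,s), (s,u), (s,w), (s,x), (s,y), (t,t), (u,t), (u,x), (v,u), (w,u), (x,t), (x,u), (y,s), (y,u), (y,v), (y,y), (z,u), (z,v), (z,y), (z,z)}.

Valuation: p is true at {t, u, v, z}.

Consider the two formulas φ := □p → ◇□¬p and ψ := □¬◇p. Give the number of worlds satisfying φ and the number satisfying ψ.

For □p → ◇□¬p:
s: □p is F, ◇□¬p is F. ✓
t: □p is T, ◇□¬p is F. ✗
u: □p is F, ◇□¬p is F. ✓
v: □p is T, ◇□¬p is F. ✗
w: □p is T, ◇□¬p is F. ✗
x: □p is T, ◇□¬p is F. ✗
y: □p is F, ◇□¬p is F. ✓
z: □p is F, ◇□¬p is F. ✓
— 4 worlds.
For □¬◇p:
s: successors {s, u, w, x, y}; ¬◇p there: s:F, u:F, w:F, x:F, y:F. ✗
t: successors {t}; ¬◇p there: t:F. ✗
u: successors {t, x}; ¬◇p there: t:F, x:F. ✗
v: successors {u}; ¬◇p there: u:F. ✗
w: successors {u}; ¬◇p there: u:F. ✗
x: successors {t, u}; ¬◇p there: t:F, u:F. ✗
y: successors {s, u, v, y}; ¬◇p there: s:F, u:F, v:F, y:F. ✗
z: successors {u, v, y, z}; ¬◇p there: u:F, v:F, y:F, z:F. ✗
— 0 worlds.

4 and 0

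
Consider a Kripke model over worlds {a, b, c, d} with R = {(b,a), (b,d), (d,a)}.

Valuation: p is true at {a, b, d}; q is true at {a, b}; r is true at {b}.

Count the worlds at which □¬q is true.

2

a: no successors, so □¬q holds vacuously. ✓
b: successors {a, d}; ¬q there: a:F, d:T. ✗
c: no successors, so □¬q holds vacuously. ✓
d: successors {a}; ¬q there: a:F. ✗
Satisfying worlds: {a, c}.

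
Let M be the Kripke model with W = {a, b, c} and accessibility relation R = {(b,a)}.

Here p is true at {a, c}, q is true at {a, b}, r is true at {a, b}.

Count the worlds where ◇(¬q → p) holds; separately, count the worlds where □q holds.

For ◇(¬q → p):
a: no successors, so ◇(¬q → p) fails. ✗
b: successors {a}; ¬q → p there: a:T. ✓
c: no successors, so ◇(¬q → p) fails. ✗
— 1 world.
For □q:
a: no successors, so □q holds vacuously. ✓
b: successors {a}; q there: a:T. ✓
c: no successors, so □q holds vacuously. ✓
— 3 worlds.

1 and 3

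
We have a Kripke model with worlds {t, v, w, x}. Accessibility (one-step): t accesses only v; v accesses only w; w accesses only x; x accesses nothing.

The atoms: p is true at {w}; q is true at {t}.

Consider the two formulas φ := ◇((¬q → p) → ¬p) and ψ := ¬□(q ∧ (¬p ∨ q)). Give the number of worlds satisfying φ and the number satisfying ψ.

2 and 3

For ◇((¬q → p) → ¬p):
t: successors {v}; (¬q → p) → ¬p there: v:T. ✓
v: successors {w}; (¬q → p) → ¬p there: w:F. ✗
w: successors {x}; (¬q → p) → ¬p there: x:T. ✓
x: no successors, so ◇((¬q → p) → ¬p) fails. ✗
— 2 worlds.
For ¬□(q ∧ (¬p ∨ q)):
t: □(q ∧ (¬p ∨ q)) is F. ✓
v: □(q ∧ (¬p ∨ q)) is F. ✓
w: □(q ∧ (¬p ∨ q)) is F. ✓
x: □(q ∧ (¬p ∨ q)) is T. ✗
— 3 worlds.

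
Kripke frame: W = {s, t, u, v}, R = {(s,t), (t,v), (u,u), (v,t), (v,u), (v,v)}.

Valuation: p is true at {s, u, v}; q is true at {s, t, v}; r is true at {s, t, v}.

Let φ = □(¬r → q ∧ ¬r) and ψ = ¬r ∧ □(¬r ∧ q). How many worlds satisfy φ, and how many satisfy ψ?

For □(¬r → q ∧ ¬r):
s: successors {t}; ¬r → q ∧ ¬r there: t:T. ✓
t: successors {v}; ¬r → q ∧ ¬r there: v:T. ✓
u: successors {u}; ¬r → q ∧ ¬r there: u:F. ✗
v: successors {t, u, v}; ¬r → q ∧ ¬r there: t:T, u:F, v:T. ✗
— 2 worlds.
For ¬r ∧ □(¬r ∧ q):
s: ¬r is F, □(¬r ∧ q) is F. ✗
t: ¬r is F, □(¬r ∧ q) is F. ✗
u: ¬r is T, □(¬r ∧ q) is F. ✗
v: ¬r is F, □(¬r ∧ q) is F. ✗
— 0 worlds.

2 and 0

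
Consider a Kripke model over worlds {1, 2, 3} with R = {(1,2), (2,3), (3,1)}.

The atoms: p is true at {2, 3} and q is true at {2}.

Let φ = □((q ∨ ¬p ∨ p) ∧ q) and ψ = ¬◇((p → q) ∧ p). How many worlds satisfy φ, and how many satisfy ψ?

For □((q ∨ ¬p ∨ p) ∧ q):
1: successors {2}; (q ∨ ¬p ∨ p) ∧ q there: 2:T. ✓
2: successors {3}; (q ∨ ¬p ∨ p) ∧ q there: 3:F. ✗
3: successors {1}; (q ∨ ¬p ∨ p) ∧ q there: 1:F. ✗
— 1 world.
For ¬◇((p → q) ∧ p):
1: ◇((p → q) ∧ p) is T. ✗
2: ◇((p → q) ∧ p) is F. ✓
3: ◇((p → q) ∧ p) is F. ✓
— 2 worlds.

1 and 2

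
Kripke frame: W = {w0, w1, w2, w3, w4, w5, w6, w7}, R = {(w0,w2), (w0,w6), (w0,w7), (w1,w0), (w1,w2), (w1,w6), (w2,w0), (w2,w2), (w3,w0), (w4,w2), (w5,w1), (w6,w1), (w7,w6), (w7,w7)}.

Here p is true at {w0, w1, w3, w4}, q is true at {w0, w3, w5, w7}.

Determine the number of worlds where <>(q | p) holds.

w0: successors {w2, w6, w7}; q | p there: w2:F, w6:F, w7:T. ✓
w1: successors {w0, w2, w6}; q | p there: w0:T, w2:F, w6:F. ✓
w2: successors {w0, w2}; q | p there: w0:T, w2:F. ✓
w3: successors {w0}; q | p there: w0:T. ✓
w4: successors {w2}; q | p there: w2:F. ✗
w5: successors {w1}; q | p there: w1:T. ✓
w6: successors {w1}; q | p there: w1:T. ✓
w7: successors {w6, w7}; q | p there: w6:F, w7:T. ✓
Satisfying worlds: {w0, w1, w2, w3, w5, w6, w7}.

7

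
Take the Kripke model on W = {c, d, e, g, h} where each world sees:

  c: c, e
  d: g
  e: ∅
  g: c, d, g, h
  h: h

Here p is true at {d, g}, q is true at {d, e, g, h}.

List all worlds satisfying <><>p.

{d, g}

c: successors {c, e}; <>p there: c:F, e:F. ✗
d: successors {g}; <>p there: g:T. ✓
e: no successors, so <><>p fails. ✗
g: successors {c, d, g, h}; <>p there: c:F, d:T, g:T, h:F. ✓
h: successors {h}; <>p there: h:F. ✗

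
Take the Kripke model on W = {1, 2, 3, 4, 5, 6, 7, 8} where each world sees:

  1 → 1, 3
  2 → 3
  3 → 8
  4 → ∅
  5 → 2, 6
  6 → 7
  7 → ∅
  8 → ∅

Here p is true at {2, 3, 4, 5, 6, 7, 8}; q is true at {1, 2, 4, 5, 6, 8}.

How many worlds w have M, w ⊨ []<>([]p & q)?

4

1: successors {1, 3}; <>([]p & q) there: 1:F, 3:T. ✗
2: successors {3}; <>([]p & q) there: 3:T. ✓
3: successors {8}; <>([]p & q) there: 8:F. ✗
4: no successors, so []<>([]p & q) holds vacuously. ✓
5: successors {2, 6}; <>([]p & q) there: 2:F, 6:F. ✗
6: successors {7}; <>([]p & q) there: 7:F. ✗
7: no successors, so []<>([]p & q) holds vacuously. ✓
8: no successors, so []<>([]p & q) holds vacuously. ✓
Satisfying worlds: {2, 4, 7, 8}.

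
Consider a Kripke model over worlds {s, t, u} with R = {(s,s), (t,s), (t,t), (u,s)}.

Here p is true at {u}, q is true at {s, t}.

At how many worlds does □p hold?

0

s: successors {s}; p there: s:F. ✗
t: successors {s, t}; p there: s:F, t:F. ✗
u: successors {s}; p there: s:F. ✗
Satisfying worlds: ∅.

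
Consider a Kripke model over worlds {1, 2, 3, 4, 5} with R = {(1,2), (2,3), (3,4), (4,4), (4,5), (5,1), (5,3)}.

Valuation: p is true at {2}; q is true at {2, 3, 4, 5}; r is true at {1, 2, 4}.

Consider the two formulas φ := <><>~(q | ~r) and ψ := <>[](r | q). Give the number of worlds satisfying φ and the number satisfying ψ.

1 and 5

For <><>~(q | ~r):
1: successors {2}; <>~(q | ~r) there: 2:F. ✗
2: successors {3}; <>~(q | ~r) there: 3:F. ✗
3: successors {4}; <>~(q | ~r) there: 4:F. ✗
4: successors {4, 5}; <>~(q | ~r) there: 4:F, 5:T. ✓
5: successors {1, 3}; <>~(q | ~r) there: 1:F, 3:F. ✗
— 1 world.
For <>[](r | q):
1: successors {2}; [](r | q) there: 2:T. ✓
2: successors {3}; [](r | q) there: 3:T. ✓
3: successors {4}; [](r | q) there: 4:T. ✓
4: successors {4, 5}; [](r | q) there: 4:T, 5:T. ✓
5: successors {1, 3}; [](r | q) there: 1:T, 3:T. ✓
— 5 worlds.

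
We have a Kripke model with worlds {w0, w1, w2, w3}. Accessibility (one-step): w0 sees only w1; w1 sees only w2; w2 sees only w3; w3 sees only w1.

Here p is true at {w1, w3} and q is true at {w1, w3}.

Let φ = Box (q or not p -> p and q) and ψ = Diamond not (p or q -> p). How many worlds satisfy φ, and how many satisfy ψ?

3 and 0

For Box (q or not p -> p and q):
w0: successors {w1}; q or not p -> p and q there: w1:T. ✓
w1: successors {w2}; q or not p -> p and q there: w2:F. ✗
w2: successors {w3}; q or not p -> p and q there: w3:T. ✓
w3: successors {w1}; q or not p -> p and q there: w1:T. ✓
— 3 worlds.
For Diamond not (p or q -> p):
w0: successors {w1}; not (p or q -> p) there: w1:F. ✗
w1: successors {w2}; not (p or q -> p) there: w2:F. ✗
w2: successors {w3}; not (p or q -> p) there: w3:F. ✗
w3: successors {w1}; not (p or q -> p) there: w1:F. ✗
— 0 worlds.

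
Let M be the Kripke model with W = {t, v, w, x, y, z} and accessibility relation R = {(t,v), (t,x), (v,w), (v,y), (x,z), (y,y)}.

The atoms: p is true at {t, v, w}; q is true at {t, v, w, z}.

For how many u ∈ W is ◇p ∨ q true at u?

t: ◇p is T, q is T. ✓
v: ◇p is T, q is T. ✓
w: ◇p is F, q is T. ✓
x: ◇p is F, q is F. ✗
y: ◇p is F, q is F. ✗
z: ◇p is F, q is T. ✓
Satisfying worlds: {t, v, w, z}.

4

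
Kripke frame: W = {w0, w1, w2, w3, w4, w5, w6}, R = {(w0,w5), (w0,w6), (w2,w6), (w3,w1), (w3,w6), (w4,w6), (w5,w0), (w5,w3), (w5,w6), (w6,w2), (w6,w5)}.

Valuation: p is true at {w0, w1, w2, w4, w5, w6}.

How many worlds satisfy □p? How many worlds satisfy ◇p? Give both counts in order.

6 and 6

For □p:
w0: successors {w5, w6}; p there: w5:T, w6:T. ✓
w1: no successors, so □p holds vacuously. ✓
w2: successors {w6}; p there: w6:T. ✓
w3: successors {w1, w6}; p there: w1:T, w6:T. ✓
w4: successors {w6}; p there: w6:T. ✓
w5: successors {w0, w3, w6}; p there: w0:T, w3:F, w6:T. ✗
w6: successors {w2, w5}; p there: w2:T, w5:T. ✓
— 6 worlds.
For ◇p:
w0: successors {w5, w6}; p there: w5:T, w6:T. ✓
w1: no successors, so ◇p fails. ✗
w2: successors {w6}; p there: w6:T. ✓
w3: successors {w1, w6}; p there: w1:T, w6:T. ✓
w4: successors {w6}; p there: w6:T. ✓
w5: successors {w0, w3, w6}; p there: w0:T, w3:F, w6:T. ✓
w6: successors {w2, w5}; p there: w2:T, w5:T. ✓
— 6 worlds.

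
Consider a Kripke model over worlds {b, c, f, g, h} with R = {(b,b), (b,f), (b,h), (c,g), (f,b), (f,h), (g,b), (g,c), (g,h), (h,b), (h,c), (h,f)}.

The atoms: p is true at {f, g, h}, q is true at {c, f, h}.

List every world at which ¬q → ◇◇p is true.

b: ¬q is T, ◇◇p is T. ✓
c: ¬q is F, ◇◇p is T. ✓
f: ¬q is F, ◇◇p is T. ✓
g: ¬q is T, ◇◇p is T. ✓
h: ¬q is F, ◇◇p is T. ✓

{b, c, f, g, h}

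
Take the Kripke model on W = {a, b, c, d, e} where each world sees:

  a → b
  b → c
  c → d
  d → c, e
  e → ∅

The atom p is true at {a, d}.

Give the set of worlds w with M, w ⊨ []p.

a: successors {b}; p there: b:F. ✗
b: successors {c}; p there: c:F. ✗
c: successors {d}; p there: d:T. ✓
d: successors {c, e}; p there: c:F, e:F. ✗
e: no successors, so []p holds vacuously. ✓

{c, e}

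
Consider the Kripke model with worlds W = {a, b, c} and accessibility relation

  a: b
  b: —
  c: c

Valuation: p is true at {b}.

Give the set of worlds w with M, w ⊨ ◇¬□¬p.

a: successors {b}; ¬□¬p there: b:F. ✗
b: no successors, so ◇¬□¬p fails. ✗
c: successors {c}; ¬□¬p there: c:F. ✗

∅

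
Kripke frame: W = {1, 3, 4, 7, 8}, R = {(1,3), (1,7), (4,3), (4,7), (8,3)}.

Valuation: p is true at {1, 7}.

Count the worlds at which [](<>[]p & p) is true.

1: successors {3, 7}; <>[]p & p there: 3:F, 7:F. ✗
3: no successors, so [](<>[]p & p) holds vacuously. ✓
4: successors {3, 7}; <>[]p & p there: 3:F, 7:F. ✗
7: no successors, so [](<>[]p & p) holds vacuously. ✓
8: successors {3}; <>[]p & p there: 3:F. ✗
Satisfying worlds: {3, 7}.

2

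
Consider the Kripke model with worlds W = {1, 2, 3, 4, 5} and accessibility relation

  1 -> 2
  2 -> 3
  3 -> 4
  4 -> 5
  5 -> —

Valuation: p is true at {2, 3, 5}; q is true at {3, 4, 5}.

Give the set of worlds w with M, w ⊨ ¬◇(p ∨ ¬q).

{3, 5}

1: ◇(p ∨ ¬q) is T. ✗
2: ◇(p ∨ ¬q) is T. ✗
3: ◇(p ∨ ¬q) is F. ✓
4: ◇(p ∨ ¬q) is T. ✗
5: ◇(p ∨ ¬q) is F. ✓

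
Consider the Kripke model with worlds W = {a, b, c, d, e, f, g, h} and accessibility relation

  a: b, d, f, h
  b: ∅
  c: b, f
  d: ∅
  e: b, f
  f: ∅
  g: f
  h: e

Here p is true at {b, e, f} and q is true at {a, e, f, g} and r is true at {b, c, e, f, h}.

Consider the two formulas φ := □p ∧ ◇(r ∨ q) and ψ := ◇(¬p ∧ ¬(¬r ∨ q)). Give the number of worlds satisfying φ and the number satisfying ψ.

4 and 1

For □p ∧ ◇(r ∨ q):
a: □p is F, ◇(r ∨ q) is T. ✗
b: □p is T, ◇(r ∨ q) is F. ✗
c: □p is T, ◇(r ∨ q) is T. ✓
d: □p is T, ◇(r ∨ q) is F. ✗
e: □p is T, ◇(r ∨ q) is T. ✓
f: □p is T, ◇(r ∨ q) is F. ✗
g: □p is T, ◇(r ∨ q) is T. ✓
h: □p is T, ◇(r ∨ q) is T. ✓
— 4 worlds.
For ◇(¬p ∧ ¬(¬r ∨ q)):
a: successors {b, d, f, h}; ¬p ∧ ¬(¬r ∨ q) there: b:F, d:F, f:F, h:T. ✓
b: no successors, so ◇(¬p ∧ ¬(¬r ∨ q)) fails. ✗
c: successors {b, f}; ¬p ∧ ¬(¬r ∨ q) there: b:F, f:F. ✗
d: no successors, so ◇(¬p ∧ ¬(¬r ∨ q)) fails. ✗
e: successors {b, f}; ¬p ∧ ¬(¬r ∨ q) there: b:F, f:F. ✗
f: no successors, so ◇(¬p ∧ ¬(¬r ∨ q)) fails. ✗
g: successors {f}; ¬p ∧ ¬(¬r ∨ q) there: f:F. ✗
h: successors {e}; ¬p ∧ ¬(¬r ∨ q) there: e:F. ✗
— 1 world.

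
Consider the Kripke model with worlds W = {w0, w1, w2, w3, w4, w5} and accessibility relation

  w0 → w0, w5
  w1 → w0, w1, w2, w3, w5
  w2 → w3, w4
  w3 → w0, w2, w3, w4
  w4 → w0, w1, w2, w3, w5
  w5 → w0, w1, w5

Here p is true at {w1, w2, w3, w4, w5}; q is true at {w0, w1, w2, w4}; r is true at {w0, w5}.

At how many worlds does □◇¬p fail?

w0: successors {w0, w5}; ◇¬p there: w0:T, w5:T. ✓
w1: successors {w0, w1, w2, w3, w5}; ◇¬p there: w0:T, w1:T, w2:F, w3:T, w5:T. ✗
w2: successors {w3, w4}; ◇¬p there: w3:T, w4:T. ✓
w3: successors {w0, w2, w3, w4}; ◇¬p there: w0:T, w2:F, w3:T, w4:T. ✗
w4: successors {w0, w1, w2, w3, w5}; ◇¬p there: w0:T, w1:T, w2:F, w3:T, w5:T. ✗
w5: successors {w0, w1, w5}; ◇¬p there: w0:T, w1:T, w5:T. ✓
Satisfying worlds: {w0, w2, w5}.
So □◇¬p fails at the other 3 worlds.

3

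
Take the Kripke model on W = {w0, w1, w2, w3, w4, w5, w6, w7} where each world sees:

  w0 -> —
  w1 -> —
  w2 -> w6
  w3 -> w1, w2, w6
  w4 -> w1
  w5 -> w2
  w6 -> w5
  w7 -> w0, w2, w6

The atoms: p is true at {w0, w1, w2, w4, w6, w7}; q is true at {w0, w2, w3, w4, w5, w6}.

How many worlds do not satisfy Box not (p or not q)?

5

w0: no successors, so Box not (p or not q) holds vacuously. ✓
w1: no successors, so Box not (p or not q) holds vacuously. ✓
w2: successors {w6}; not (p or not q) there: w6:F. ✗
w3: successors {w1, w2, w6}; not (p or not q) there: w1:F, w2:F, w6:F. ✗
w4: successors {w1}; not (p or not q) there: w1:F. ✗
w5: successors {w2}; not (p or not q) there: w2:F. ✗
w6: successors {w5}; not (p or not q) there: w5:T. ✓
w7: successors {w0, w2, w6}; not (p or not q) there: w0:F, w2:F, w6:F. ✗
Satisfying worlds: {w0, w1, w6}.
So Box not (p or not q) fails at the other 5 worlds.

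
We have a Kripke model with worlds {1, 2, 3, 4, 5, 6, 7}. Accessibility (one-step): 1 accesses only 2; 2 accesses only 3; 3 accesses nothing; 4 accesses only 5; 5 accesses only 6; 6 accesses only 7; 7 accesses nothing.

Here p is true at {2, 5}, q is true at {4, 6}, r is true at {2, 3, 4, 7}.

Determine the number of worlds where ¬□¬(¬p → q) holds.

3

1: □¬(¬p → q) is F. ✓
2: □¬(¬p → q) is T. ✗
3: □¬(¬p → q) is T. ✗
4: □¬(¬p → q) is F. ✓
5: □¬(¬p → q) is F. ✓
6: □¬(¬p → q) is T. ✗
7: □¬(¬p → q) is T. ✗
Satisfying worlds: {1, 4, 5}.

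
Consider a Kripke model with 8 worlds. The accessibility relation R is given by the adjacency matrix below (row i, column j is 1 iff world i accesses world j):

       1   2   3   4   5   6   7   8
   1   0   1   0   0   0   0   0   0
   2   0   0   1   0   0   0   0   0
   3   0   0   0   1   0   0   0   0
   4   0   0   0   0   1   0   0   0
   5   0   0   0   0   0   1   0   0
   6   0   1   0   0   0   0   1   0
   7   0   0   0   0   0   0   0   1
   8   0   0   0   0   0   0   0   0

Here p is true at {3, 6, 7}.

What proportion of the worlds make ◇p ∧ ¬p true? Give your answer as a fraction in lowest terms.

1: ◇p is F, ¬p is T. ✗
2: ◇p is T, ¬p is T. ✓
3: ◇p is F, ¬p is F. ✗
4: ◇p is F, ¬p is T. ✗
5: ◇p is T, ¬p is T. ✓
6: ◇p is T, ¬p is F. ✗
7: ◇p is F, ¬p is F. ✗
8: ◇p is F, ¬p is T. ✗
That's 2 of 8 worlds, so 2/8 = 1/4.

1/4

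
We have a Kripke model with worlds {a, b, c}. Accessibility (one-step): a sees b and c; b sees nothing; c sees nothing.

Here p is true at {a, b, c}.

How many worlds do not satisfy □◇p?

1

a: successors {b, c}; ◇p there: b:F, c:F. ✗
b: no successors, so □◇p holds vacuously. ✓
c: no successors, so □◇p holds vacuously. ✓
Satisfying worlds: {b, c}.
So □◇p fails at the other 1 world.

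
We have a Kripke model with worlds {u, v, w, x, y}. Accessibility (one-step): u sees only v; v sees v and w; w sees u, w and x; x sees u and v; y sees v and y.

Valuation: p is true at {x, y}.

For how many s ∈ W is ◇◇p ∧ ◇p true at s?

u: ◇◇p is F, ◇p is F. ✗
v: ◇◇p is T, ◇p is F. ✗
w: ◇◇p is T, ◇p is T. ✓
x: ◇◇p is F, ◇p is F. ✗
y: ◇◇p is T, ◇p is T. ✓
Satisfying worlds: {w, y}.

2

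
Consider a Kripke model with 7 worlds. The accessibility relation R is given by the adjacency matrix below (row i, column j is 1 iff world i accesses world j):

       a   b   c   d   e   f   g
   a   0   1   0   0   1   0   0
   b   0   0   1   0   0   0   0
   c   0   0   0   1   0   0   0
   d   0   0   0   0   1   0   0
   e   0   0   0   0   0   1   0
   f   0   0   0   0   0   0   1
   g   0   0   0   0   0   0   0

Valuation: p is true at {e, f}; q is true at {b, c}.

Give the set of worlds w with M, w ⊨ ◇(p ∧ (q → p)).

{a, d, e}

a: successors {b, e}; p ∧ (q → p) there: b:F, e:T. ✓
b: successors {c}; p ∧ (q → p) there: c:F. ✗
c: successors {d}; p ∧ (q → p) there: d:F. ✗
d: successors {e}; p ∧ (q → p) there: e:T. ✓
e: successors {f}; p ∧ (q → p) there: f:T. ✓
f: successors {g}; p ∧ (q → p) there: g:F. ✗
g: no successors, so ◇(p ∧ (q → p)) fails. ✗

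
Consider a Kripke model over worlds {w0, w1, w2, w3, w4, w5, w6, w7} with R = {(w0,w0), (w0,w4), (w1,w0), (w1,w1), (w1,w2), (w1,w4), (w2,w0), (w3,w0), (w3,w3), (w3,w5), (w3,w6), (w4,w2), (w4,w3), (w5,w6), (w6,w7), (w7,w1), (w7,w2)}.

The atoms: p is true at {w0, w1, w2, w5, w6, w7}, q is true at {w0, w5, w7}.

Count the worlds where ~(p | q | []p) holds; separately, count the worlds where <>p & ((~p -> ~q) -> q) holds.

For ~(p | q | []p):
w0: p | q | []p is T. ✗
w1: p | q | []p is T. ✗
w2: p | q | []p is T. ✗
w3: p | q | []p is F. ✓
w4: p | q | []p is F. ✓
w5: p | q | []p is T. ✗
w6: p | q | []p is T. ✗
w7: p | q | []p is T. ✗
— 2 worlds.
For <>p & ((~p -> ~q) -> q):
w0: <>p is T, (~p -> ~q) -> q is T. ✓
w1: <>p is T, (~p -> ~q) -> q is F. ✗
w2: <>p is T, (~p -> ~q) -> q is F. ✗
w3: <>p is T, (~p -> ~q) -> q is F. ✗
w4: <>p is T, (~p -> ~q) -> q is F. ✗
w5: <>p is T, (~p -> ~q) -> q is T. ✓
w6: <>p is T, (~p -> ~q) -> q is F. ✗
w7: <>p is T, (~p -> ~q) -> q is T. ✓
— 3 worlds.

2 and 3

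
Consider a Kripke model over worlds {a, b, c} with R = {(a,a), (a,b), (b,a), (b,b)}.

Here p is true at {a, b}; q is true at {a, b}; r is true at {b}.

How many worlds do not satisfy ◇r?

a: successors {a, b}; r there: a:F, b:T. ✓
b: successors {a, b}; r there: a:F, b:T. ✓
c: no successors, so ◇r fails. ✗
Satisfying worlds: {a, b}.
So ◇r fails at the other 1 world.

1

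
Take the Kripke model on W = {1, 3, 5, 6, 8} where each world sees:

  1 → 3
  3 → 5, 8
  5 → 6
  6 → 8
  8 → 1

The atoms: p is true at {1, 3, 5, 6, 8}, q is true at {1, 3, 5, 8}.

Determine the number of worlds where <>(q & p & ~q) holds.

1: successors {3}; q & p & ~q there: 3:F. ✗
3: successors {5, 8}; q & p & ~q there: 5:F, 8:F. ✗
5: successors {6}; q & p & ~q there: 6:F. ✗
6: successors {8}; q & p & ~q there: 8:F. ✗
8: successors {1}; q & p & ~q there: 1:F. ✗
Satisfying worlds: ∅.

0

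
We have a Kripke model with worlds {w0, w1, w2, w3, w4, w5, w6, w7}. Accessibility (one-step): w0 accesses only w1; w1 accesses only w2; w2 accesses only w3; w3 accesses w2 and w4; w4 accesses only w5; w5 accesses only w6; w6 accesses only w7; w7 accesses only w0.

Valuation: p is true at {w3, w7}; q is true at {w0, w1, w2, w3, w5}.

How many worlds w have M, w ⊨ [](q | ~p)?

7

w0: successors {w1}; q | ~p there: w1:T. ✓
w1: successors {w2}; q | ~p there: w2:T. ✓
w2: successors {w3}; q | ~p there: w3:T. ✓
w3: successors {w2, w4}; q | ~p there: w2:T, w4:T. ✓
w4: successors {w5}; q | ~p there: w5:T. ✓
w5: successors {w6}; q | ~p there: w6:T. ✓
w6: successors {w7}; q | ~p there: w7:F. ✗
w7: successors {w0}; q | ~p there: w0:T. ✓
Satisfying worlds: {w0, w1, w2, w3, w4, w5, w7}.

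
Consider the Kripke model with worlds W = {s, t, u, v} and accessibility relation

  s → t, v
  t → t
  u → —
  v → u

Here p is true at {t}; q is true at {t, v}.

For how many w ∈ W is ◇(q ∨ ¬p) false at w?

1

s: successors {t, v}; q ∨ ¬p there: t:T, v:T. ✓
t: successors {t}; q ∨ ¬p there: t:T. ✓
u: no successors, so ◇(q ∨ ¬p) fails. ✗
v: successors {u}; q ∨ ¬p there: u:T. ✓
Satisfying worlds: {s, t, v}.
So ◇(q ∨ ¬p) fails at the other 1 world.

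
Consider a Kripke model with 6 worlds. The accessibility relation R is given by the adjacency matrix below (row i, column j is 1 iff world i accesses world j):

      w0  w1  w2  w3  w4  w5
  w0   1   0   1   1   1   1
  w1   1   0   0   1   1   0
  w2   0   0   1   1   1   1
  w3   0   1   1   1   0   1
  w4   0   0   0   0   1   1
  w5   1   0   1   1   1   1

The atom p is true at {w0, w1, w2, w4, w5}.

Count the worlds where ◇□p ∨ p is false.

1

w0: ◇□p is T, p is T. ✓
w1: ◇□p is T, p is T. ✓
w2: ◇□p is T, p is T. ✓
w3: ◇□p is F, p is F. ✗
w4: ◇□p is T, p is T. ✓
w5: ◇□p is T, p is T. ✓
Satisfying worlds: {w0, w1, w2, w4, w5}.
So ◇□p ∨ p fails at the other 1 world.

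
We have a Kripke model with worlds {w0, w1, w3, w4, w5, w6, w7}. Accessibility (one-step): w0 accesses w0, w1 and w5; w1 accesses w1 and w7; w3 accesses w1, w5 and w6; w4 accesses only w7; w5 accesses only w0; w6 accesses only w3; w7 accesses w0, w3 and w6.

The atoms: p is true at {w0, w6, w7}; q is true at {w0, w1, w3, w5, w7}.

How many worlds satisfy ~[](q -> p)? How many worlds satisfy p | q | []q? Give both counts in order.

5 and 7

For ~[](q -> p):
w0: [](q -> p) is F. ✓
w1: [](q -> p) is F. ✓
w3: [](q -> p) is F. ✓
w4: [](q -> p) is T. ✗
w5: [](q -> p) is T. ✗
w6: [](q -> p) is F. ✓
w7: [](q -> p) is F. ✓
— 5 worlds.
For p | q | []q:
w0: p | q is T, []q is T. ✓
w1: p | q is T, []q is T. ✓
w3: p | q is T, []q is F. ✓
w4: p | q is F, []q is T. ✓
w5: p | q is T, []q is T. ✓
w6: p | q is T, []q is T. ✓
w7: p | q is T, []q is F. ✓
— 7 worlds.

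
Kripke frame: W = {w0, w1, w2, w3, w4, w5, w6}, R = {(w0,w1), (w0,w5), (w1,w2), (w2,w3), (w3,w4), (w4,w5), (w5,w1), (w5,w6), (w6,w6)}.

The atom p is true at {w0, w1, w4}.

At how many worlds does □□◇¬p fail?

w0: successors {w1, w5}; □◇¬p there: w1:T, w5:T. ✓
w1: successors {w2}; □◇¬p there: w2:F. ✗
w2: successors {w3}; □◇¬p there: w3:T. ✓
w3: successors {w4}; □◇¬p there: w4:T. ✓
w4: successors {w5}; □◇¬p there: w5:T. ✓
w5: successors {w1, w6}; □◇¬p there: w1:T, w6:T. ✓
w6: successors {w6}; □◇¬p there: w6:T. ✓
Satisfying worlds: {w0, w2, w3, w4, w5, w6}.
So □□◇¬p fails at the other 1 world.

1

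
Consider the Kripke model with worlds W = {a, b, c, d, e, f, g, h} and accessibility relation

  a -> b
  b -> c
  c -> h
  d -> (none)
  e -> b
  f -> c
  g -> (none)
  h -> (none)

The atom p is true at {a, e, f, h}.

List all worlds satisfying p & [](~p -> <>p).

{f, h}

a: p is T, [](~p -> <>p) is F. ✗
b: p is F, [](~p -> <>p) is T. ✗
c: p is F, [](~p -> <>p) is T. ✗
d: p is F, [](~p -> <>p) is T. ✗
e: p is T, [](~p -> <>p) is F. ✗
f: p is T, [](~p -> <>p) is T. ✓
g: p is F, [](~p -> <>p) is T. ✗
h: p is T, [](~p -> <>p) is T. ✓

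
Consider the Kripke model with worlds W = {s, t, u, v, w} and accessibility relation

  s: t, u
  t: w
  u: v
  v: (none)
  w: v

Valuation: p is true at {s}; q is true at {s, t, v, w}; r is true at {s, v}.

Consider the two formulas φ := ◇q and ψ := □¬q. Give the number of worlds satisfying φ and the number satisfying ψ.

For ◇q:
s: successors {t, u}; q there: t:T, u:F. ✓
t: successors {w}; q there: w:T. ✓
u: successors {v}; q there: v:T. ✓
v: no successors, so ◇q fails. ✗
w: successors {v}; q there: v:T. ✓
— 4 worlds.
For □¬q:
s: successors {t, u}; ¬q there: t:F, u:T. ✗
t: successors {w}; ¬q there: w:F. ✗
u: successors {v}; ¬q there: v:F. ✗
v: no successors, so □¬q holds vacuously. ✓
w: successors {v}; ¬q there: v:F. ✗
— 1 world.

4 and 1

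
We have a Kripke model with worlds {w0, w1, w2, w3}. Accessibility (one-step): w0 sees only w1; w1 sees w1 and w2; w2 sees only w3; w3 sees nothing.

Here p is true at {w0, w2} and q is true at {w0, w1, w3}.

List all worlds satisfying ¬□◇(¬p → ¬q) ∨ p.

w0: ¬□◇(¬p → ¬q) is F, p is T. ✓
w1: ¬□◇(¬p → ¬q) is T, p is F. ✓
w2: ¬□◇(¬p → ¬q) is T, p is T. ✓
w3: ¬□◇(¬p → ¬q) is F, p is F. ✗

{w0, w1, w2}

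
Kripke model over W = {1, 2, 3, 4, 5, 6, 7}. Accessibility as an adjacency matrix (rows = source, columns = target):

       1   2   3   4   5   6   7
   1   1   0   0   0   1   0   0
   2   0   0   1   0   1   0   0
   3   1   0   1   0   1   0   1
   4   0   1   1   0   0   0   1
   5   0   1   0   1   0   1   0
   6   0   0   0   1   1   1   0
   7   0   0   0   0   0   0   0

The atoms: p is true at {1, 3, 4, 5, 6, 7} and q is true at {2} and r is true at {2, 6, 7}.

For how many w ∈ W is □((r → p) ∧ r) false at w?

6

1: successors {1, 5}; (r → p) ∧ r there: 1:F, 5:F. ✗
2: successors {3, 5}; (r → p) ∧ r there: 3:F, 5:F. ✗
3: successors {1, 3, 5, 7}; (r → p) ∧ r there: 1:F, 3:F, 5:F, 7:T. ✗
4: successors {2, 3, 7}; (r → p) ∧ r there: 2:F, 3:F, 7:T. ✗
5: successors {2, 4, 6}; (r → p) ∧ r there: 2:F, 4:F, 6:T. ✗
6: successors {4, 5, 6}; (r → p) ∧ r there: 4:F, 5:F, 6:T. ✗
7: no successors, so □((r → p) ∧ r) holds vacuously. ✓
Satisfying worlds: {7}.
So □((r → p) ∧ r) fails at the other 6 worlds.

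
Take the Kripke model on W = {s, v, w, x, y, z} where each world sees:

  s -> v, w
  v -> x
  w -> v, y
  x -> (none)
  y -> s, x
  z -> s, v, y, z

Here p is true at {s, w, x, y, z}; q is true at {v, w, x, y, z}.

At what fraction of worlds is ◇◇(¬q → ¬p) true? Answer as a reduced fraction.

2/3

s: successors {v, w}; ◇(¬q → ¬p) there: v:T, w:T. ✓
v: successors {x}; ◇(¬q → ¬p) there: x:F. ✗
w: successors {v, y}; ◇(¬q → ¬p) there: v:T, y:T. ✓
x: no successors, so ◇◇(¬q → ¬p) fails. ✗
y: successors {s, x}; ◇(¬q → ¬p) there: s:T, x:F. ✓
z: successors {s, v, y, z}; ◇(¬q → ¬p) there: s:T, v:T, y:T, z:T. ✓
That's 4 of 6 worlds, so 4/6 = 2/3.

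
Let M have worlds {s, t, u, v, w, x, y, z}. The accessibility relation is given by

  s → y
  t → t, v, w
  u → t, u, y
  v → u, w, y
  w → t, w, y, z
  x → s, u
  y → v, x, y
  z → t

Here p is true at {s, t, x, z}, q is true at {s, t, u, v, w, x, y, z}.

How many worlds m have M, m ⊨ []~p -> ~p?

7

s: []~p is T, ~p is F. ✗
t: []~p is F, ~p is F. ✓
u: []~p is F, ~p is T. ✓
v: []~p is T, ~p is T. ✓
w: []~p is F, ~p is T. ✓
x: []~p is F, ~p is F. ✓
y: []~p is F, ~p is T. ✓
z: []~p is F, ~p is F. ✓
Satisfying worlds: {t, u, v, w, x, y, z}.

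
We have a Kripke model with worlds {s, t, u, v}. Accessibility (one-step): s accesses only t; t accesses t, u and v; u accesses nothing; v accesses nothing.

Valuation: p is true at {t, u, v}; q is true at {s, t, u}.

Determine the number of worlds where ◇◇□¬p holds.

2

s: successors {t}; ◇□¬p there: t:T. ✓
t: successors {t, u, v}; ◇□¬p there: t:T, u:F, v:F. ✓
u: no successors, so ◇◇□¬p fails. ✗
v: no successors, so ◇◇□¬p fails. ✗
Satisfying worlds: {s, t}.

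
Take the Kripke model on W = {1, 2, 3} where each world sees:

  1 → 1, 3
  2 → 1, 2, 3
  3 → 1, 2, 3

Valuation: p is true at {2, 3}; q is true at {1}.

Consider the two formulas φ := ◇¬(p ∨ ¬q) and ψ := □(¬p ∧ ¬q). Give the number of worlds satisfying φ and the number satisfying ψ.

3 and 0

For ◇¬(p ∨ ¬q):
1: successors {1, 3}; ¬(p ∨ ¬q) there: 1:T, 3:F. ✓
2: successors {1, 2, 3}; ¬(p ∨ ¬q) there: 1:T, 2:F, 3:F. ✓
3: successors {1, 2, 3}; ¬(p ∨ ¬q) there: 1:T, 2:F, 3:F. ✓
— 3 worlds.
For □(¬p ∧ ¬q):
1: successors {1, 3}; ¬p ∧ ¬q there: 1:F, 3:F. ✗
2: successors {1, 2, 3}; ¬p ∧ ¬q there: 1:F, 2:F, 3:F. ✗
3: successors {1, 2, 3}; ¬p ∧ ¬q there: 1:F, 2:F, 3:F. ✗
— 0 worlds.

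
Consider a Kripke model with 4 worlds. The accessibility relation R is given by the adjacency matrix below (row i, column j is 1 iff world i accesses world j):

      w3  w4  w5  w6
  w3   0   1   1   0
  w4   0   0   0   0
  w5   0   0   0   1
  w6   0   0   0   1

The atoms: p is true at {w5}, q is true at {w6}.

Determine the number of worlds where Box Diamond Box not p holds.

3

w3: successors {w4, w5}; Diamond Box not p there: w4:F, w5:T. ✗
w4: no successors, so Box Diamond Box not p holds vacuously. ✓
w5: successors {w6}; Diamond Box not p there: w6:T. ✓
w6: successors {w6}; Diamond Box not p there: w6:T. ✓
Satisfying worlds: {w4, w5, w6}.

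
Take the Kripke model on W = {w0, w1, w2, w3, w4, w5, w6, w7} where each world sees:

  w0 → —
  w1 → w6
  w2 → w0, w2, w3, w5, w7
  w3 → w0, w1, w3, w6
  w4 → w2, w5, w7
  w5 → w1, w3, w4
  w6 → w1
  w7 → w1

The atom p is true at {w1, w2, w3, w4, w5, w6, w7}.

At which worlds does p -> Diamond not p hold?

{w0, w2, w3}

w0: p is F, Diamond not p is F. ✓
w1: p is T, Diamond not p is F. ✗
w2: p is T, Diamond not p is T. ✓
w3: p is T, Diamond not p is T. ✓
w4: p is T, Diamond not p is F. ✗
w5: p is T, Diamond not p is F. ✗
w6: p is T, Diamond not p is F. ✗
w7: p is T, Diamond not p is F. ✗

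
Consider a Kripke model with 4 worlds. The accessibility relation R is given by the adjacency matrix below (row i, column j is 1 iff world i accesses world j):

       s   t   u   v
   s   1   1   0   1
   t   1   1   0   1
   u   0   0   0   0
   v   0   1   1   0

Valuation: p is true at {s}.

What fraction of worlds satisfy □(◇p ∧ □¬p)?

1/4

s: successors {s, t, v}; ◇p ∧ □¬p there: s:F, t:F, v:F. ✗
t: successors {s, t, v}; ◇p ∧ □¬p there: s:F, t:F, v:F. ✗
u: no successors, so □(◇p ∧ □¬p) holds vacuously. ✓
v: successors {t, u}; ◇p ∧ □¬p there: t:F, u:F. ✗
That's 1 of 4 worlds, so 1/4.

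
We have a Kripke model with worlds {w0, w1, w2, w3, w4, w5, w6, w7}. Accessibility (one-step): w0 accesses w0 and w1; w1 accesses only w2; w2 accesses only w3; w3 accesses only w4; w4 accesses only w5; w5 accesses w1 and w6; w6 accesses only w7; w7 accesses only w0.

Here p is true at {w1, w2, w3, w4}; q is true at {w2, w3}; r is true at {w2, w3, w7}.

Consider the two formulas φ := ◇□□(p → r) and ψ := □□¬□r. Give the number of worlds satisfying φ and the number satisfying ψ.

For ◇□□(p → r):
w0: successors {w0, w1}; □□(p → r) there: w0:F, w1:T. ✓
w1: successors {w2}; □□(p → r) there: w2:F. ✗
w2: successors {w3}; □□(p → r) there: w3:T. ✓
w3: successors {w4}; □□(p → r) there: w4:F. ✗
w4: successors {w5}; □□(p → r) there: w5:T. ✓
w5: successors {w1, w6}; □□(p → r) there: w1:T, w6:T. ✓
w6: successors {w7}; □□(p → r) there: w7:F. ✗
w7: successors {w0}; □□(p → r) there: w0:F. ✗
— 4 worlds.
For □□¬□r:
w0: successors {w0, w1}; □¬□r there: w0:F, w1:F. ✗
w1: successors {w2}; □¬□r there: w2:T. ✓
w2: successors {w3}; □¬□r there: w3:T. ✓
w3: successors {w4}; □¬□r there: w4:T. ✓
w4: successors {w5}; □¬□r there: w5:F. ✗
w5: successors {w1, w6}; □¬□r there: w1:F, w6:T. ✗
w6: successors {w7}; □¬□r there: w7:T. ✓
w7: successors {w0}; □¬□r there: w0:F. ✗
— 4 worlds.

4 and 4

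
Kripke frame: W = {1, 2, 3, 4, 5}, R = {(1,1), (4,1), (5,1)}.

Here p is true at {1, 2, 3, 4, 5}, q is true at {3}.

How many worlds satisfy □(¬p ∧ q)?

1: successors {1}; ¬p ∧ q there: 1:F. ✗
2: no successors, so □(¬p ∧ q) holds vacuously. ✓
3: no successors, so □(¬p ∧ q) holds vacuously. ✓
4: successors {1}; ¬p ∧ q there: 1:F. ✗
5: successors {1}; ¬p ∧ q there: 1:F. ✗
Satisfying worlds: {2, 3}.

2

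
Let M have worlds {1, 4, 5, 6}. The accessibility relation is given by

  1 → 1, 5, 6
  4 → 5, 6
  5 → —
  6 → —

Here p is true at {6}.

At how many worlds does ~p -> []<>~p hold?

1: ~p is T, []<>~p is F. ✗
4: ~p is T, []<>~p is F. ✗
5: ~p is T, []<>~p is T. ✓
6: ~p is F, []<>~p is T. ✓
Satisfying worlds: {5, 6}.

2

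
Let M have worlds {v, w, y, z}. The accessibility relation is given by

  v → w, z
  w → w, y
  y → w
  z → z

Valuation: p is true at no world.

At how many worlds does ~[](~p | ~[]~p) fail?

v: [](~p | ~[]~p) is T. ✗
w: [](~p | ~[]~p) is T. ✗
y: [](~p | ~[]~p) is T. ✗
z: [](~p | ~[]~p) is T. ✗
Satisfying worlds: ∅.
So ~[](~p | ~[]~p) fails at the other 4 worlds.

4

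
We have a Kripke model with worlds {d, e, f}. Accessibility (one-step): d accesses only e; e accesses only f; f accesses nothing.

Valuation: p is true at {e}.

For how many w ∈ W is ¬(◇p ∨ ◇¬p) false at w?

2

d: ◇p ∨ ◇¬p is T. ✗
e: ◇p ∨ ◇¬p is T. ✗
f: ◇p ∨ ◇¬p is F. ✓
Satisfying worlds: {f}.
So ¬(◇p ∨ ◇¬p) fails at the other 2 worlds.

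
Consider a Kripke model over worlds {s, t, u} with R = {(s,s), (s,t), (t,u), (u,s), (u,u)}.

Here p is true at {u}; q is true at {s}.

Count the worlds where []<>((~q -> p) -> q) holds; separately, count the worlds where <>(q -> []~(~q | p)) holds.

2 and 3

For []<>((~q -> p) -> q):
s: successors {s, t}; <>((~q -> p) -> q) there: s:T, t:F. ✗
t: successors {u}; <>((~q -> p) -> q) there: u:T. ✓
u: successors {s, u}; <>((~q -> p) -> q) there: s:T, u:T. ✓
— 2 worlds.
For <>(q -> []~(~q | p)):
s: successors {s, t}; q -> []~(~q | p) there: s:F, t:T. ✓
t: successors {u}; q -> []~(~q | p) there: u:T. ✓
u: successors {s, u}; q -> []~(~q | p) there: s:F, u:T. ✓
— 3 worlds.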